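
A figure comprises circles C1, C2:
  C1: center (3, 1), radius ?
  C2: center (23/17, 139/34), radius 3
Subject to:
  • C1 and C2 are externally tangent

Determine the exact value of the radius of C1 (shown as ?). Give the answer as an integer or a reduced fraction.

1/2

1. [ext C1·C2]  r_C1² + 6r_C1 − 13/4 = 0  ⇒  r_C1 = 1/2 (r>0 drops 1)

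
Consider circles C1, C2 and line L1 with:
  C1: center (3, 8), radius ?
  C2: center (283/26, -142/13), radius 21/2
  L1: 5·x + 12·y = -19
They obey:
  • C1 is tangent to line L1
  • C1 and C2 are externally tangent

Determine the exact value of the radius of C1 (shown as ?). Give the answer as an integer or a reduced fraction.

1. [C1‖L1]  r_C1² − 100 = 0  ⇒  r_C1 = 10 (r>0 drops 1)
2. [ext C1·C2]  r_C1² + 21r_C1 − 310 = 0  ⇒  r_C1 = 10 (r>0 drops 1)

10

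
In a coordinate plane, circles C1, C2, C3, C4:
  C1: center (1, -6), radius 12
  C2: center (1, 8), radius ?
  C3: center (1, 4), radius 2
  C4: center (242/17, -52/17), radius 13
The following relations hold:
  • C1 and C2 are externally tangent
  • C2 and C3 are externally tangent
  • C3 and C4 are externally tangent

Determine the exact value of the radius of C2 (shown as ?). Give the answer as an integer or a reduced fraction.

1. [ext C1·C2]  r_C2² + 24r_C2 − 52 = 0  ⇒  r_C2 = 2 (r>0 drops 1)
2. [ext C2·C3]  r_C2² + 4r_C2 − 12 = 0  ⇒  r_C2 = 2 (r>0 drops 1)

2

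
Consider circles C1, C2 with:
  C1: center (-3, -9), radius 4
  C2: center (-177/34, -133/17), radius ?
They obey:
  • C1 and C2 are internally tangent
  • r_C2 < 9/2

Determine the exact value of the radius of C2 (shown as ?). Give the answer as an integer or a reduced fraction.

3/2

1. [int C1,C2]  r_C2² − 8r_C2 + 39/4 = 0  ⇒  r_C2 = 3/2 or 13/2
2. given r_C2 < 9/2: keep 3/2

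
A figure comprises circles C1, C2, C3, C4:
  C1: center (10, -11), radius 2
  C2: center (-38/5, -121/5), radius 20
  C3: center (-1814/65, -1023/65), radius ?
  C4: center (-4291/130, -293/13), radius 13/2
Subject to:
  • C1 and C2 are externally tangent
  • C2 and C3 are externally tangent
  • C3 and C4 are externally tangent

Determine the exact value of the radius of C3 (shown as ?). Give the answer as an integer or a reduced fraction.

2

1. [ext C2·C3]  r_C3² + 40r_C3 − 84 = 0  ⇒  r_C3 = 2 (r>0 drops 1)
2. [ext C3·C4]  r_C3² + 13r_C3 − 30 = 0  ⇒  r_C3 = 2 (r>0 drops 1)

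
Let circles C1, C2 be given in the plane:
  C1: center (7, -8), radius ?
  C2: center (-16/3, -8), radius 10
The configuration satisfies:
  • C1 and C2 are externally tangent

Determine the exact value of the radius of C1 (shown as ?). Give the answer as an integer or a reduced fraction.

7/3

1. [ext C1·C2]  r_C1² + 20r_C1 − 469/9 = 0  ⇒  r_C1 = 7/3 (r>0 drops 1)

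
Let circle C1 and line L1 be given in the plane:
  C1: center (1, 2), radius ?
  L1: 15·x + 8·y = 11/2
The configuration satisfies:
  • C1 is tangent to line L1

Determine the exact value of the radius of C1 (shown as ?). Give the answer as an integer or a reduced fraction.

3/2

1. [C1‖L1]  r_C1² − 9/4 = 0  ⇒  r_C1 = 3/2 (r>0 drops 1)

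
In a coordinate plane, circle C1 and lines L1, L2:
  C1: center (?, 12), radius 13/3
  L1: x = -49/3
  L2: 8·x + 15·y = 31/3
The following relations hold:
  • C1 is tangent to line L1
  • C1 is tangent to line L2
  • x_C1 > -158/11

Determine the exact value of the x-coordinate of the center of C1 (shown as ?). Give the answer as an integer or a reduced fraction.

1. [C1‖L1]  x_C1² + (98/3)x_C1 + 248 = 0  ⇒  x_C1 = -62/3 or -12
2. [C1‖L2]  x_C1² + (509/12)x_C1 + 365 = 0  ⇒  x_C1 = -365/12 or -12

-12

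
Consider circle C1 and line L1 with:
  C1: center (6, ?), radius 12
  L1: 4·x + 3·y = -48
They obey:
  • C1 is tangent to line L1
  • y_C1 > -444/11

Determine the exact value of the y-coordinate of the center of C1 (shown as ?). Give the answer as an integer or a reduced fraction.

-4

1. [C1‖L1]  y_C1² + 48y_C1 + 176 = 0  ⇒  y_C1 = -44 or -4
2. given y_C1 > -444/11: keep -4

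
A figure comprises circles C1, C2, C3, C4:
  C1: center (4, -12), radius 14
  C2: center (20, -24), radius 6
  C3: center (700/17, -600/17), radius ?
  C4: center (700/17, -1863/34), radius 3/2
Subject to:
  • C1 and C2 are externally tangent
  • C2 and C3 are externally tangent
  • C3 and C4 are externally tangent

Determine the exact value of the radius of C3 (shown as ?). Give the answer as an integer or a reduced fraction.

1. [ext C2·C3]  r_C3² + 12r_C3 − 540 = 0  ⇒  r_C3 = 18 (r>0 drops 1)
2. [ext C3·C4]  r_C3² + 3r_C3 − 378 = 0  ⇒  r_C3 = 18 (r>0 drops 1)

18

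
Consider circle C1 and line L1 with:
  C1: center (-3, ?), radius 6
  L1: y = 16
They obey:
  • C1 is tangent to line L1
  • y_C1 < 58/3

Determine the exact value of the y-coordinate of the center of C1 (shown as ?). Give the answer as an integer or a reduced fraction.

10

1. [C1‖L1]  y_C1² − 32y_C1 + 220 = 0  ⇒  y_C1 = 10 or 22
2. given y_C1 < 58/3: keep 10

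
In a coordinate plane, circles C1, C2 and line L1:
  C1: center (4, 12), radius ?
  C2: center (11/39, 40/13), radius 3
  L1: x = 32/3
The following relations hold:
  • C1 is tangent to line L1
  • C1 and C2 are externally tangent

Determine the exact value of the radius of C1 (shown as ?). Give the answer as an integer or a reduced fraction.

20/3

1. [C1‖L1]  r_C1² − 400/9 = 0  ⇒  r_C1 = 20/3 (r>0 drops 1)
2. [ext C1·C2]  r_C1² + 6r_C1 − 760/9 = 0  ⇒  r_C1 = 20/3 (r>0 drops 1)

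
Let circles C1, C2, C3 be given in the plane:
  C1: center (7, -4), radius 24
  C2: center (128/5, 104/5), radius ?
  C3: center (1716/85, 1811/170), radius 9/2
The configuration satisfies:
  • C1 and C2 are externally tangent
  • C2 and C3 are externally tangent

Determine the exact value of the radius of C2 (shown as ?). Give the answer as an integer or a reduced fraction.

1. [ext C1·C2]  r_C2² + 48r_C2 − 385 = 0  ⇒  r_C2 = 7 (r>0 drops 1)
2. [ext C2·C3]  r_C2² + 9r_C2 − 112 = 0  ⇒  r_C2 = 7 (r>0 drops 1)

7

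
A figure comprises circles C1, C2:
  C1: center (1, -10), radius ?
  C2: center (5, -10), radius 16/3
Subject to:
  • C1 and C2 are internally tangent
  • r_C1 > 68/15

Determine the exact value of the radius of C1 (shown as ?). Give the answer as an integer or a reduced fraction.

28/3

1. [int C1,C2]  r_C1² − (32/3)r_C1 + 112/9 = 0  ⇒  r_C1 = 4/3 or 28/3
2. given r_C1 > 68/15: keep 28/3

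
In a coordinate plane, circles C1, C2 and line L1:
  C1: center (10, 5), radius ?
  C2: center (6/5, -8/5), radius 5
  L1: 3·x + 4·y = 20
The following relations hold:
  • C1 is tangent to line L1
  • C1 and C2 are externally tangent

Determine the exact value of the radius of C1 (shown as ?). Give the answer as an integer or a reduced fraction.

6

1. [C1‖L1]  r_C1² − 36 = 0  ⇒  r_C1 = 6 (r>0 drops 1)
2. [ext C1·C2]  r_C1² + 10r_C1 − 96 = 0  ⇒  r_C1 = 6 (r>0 drops 1)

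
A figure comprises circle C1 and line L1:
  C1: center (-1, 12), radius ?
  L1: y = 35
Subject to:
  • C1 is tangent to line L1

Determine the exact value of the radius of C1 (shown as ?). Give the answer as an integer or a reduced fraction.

1. [C1‖L1]  r_C1² − 529 = 0  ⇒  r_C1 = 23 (r>0 drops 1)

23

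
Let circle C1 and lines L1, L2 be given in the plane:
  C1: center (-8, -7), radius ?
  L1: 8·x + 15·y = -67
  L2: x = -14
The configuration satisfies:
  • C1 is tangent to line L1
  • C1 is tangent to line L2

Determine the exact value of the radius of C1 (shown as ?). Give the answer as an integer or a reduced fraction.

6

1. [C1‖L1]  r_C1² − 36 = 0  ⇒  r_C1 = 6 (r>0 drops 1)
2. [C1‖L2]  r_C1² − 36 = 0  ⇒  r_C1 = 6 (r>0 drops 1)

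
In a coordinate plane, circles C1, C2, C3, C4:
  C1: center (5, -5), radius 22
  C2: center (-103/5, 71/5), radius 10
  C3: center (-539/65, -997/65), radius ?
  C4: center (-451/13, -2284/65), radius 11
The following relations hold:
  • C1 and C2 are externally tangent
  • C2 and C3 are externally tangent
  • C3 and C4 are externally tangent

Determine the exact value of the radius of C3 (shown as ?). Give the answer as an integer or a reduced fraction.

22

1. [ext C2·C3]  r_C3² + 20r_C3 − 924 = 0  ⇒  r_C3 = 22 (r>0 drops 1)
2. [ext C3·C4]  r_C3² + 22r_C3 − 968 = 0  ⇒  r_C3 = 22 (r>0 drops 1)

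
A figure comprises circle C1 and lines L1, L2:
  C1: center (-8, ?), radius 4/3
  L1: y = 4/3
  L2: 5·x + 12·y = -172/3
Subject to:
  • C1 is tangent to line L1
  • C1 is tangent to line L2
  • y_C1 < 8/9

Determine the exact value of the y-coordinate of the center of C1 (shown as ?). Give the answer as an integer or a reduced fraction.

1. [C1‖L1]  y_C1² − (8/3)y_C1 = 0  ⇒  y_C1 = 0 or 8/3
2. [C1‖L2]  y_C1² + (26/9)y_C1 = 0  ⇒  y_C1 = -26/9 or 0

0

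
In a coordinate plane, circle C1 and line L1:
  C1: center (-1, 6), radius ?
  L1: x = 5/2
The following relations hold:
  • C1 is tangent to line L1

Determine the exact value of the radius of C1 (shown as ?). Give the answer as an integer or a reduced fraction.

7/2

1. [C1‖L1]  r_C1² − 49/4 = 0  ⇒  r_C1 = 7/2 (r>0 drops 1)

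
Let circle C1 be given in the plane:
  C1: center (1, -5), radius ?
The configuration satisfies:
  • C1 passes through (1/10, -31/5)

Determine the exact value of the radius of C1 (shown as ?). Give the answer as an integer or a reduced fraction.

3/2

1. [C1∋P]  r_C1² − 9/4 = 0  ⇒  r_C1 = 3/2 (r>0 drops 1)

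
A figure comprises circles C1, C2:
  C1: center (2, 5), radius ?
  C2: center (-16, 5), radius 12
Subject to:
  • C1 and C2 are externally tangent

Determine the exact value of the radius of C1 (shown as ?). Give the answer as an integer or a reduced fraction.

1. [ext C1·C2]  r_C1² + 24r_C1 − 180 = 0  ⇒  r_C1 = 6 (r>0 drops 1)

6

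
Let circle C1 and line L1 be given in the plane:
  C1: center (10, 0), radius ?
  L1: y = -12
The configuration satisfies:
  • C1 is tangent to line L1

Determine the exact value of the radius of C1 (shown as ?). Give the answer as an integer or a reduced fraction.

1. [C1‖L1]  r_C1² − 144 = 0  ⇒  r_C1 = 12 (r>0 drops 1)

12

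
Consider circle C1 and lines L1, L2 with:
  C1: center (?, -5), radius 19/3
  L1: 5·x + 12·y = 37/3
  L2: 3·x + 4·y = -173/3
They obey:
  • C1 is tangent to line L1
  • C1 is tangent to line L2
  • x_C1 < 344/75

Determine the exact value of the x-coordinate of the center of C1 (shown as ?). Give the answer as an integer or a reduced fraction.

-2

1. [C1‖L1]  x_C1² − (434/15)x_C1 − 928/15 = 0  ⇒  x_C1 = -2 or 464/15
2. [C1‖L2]  x_C1² + (226/9)x_C1 + 416/9 = 0  ⇒  x_C1 = -208/9 or -2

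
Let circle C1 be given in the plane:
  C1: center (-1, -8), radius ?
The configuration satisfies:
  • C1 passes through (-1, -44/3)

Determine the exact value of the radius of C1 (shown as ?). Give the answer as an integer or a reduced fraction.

1. [C1∋P]  r_C1² − 400/9 = 0  ⇒  r_C1 = 20/3 (r>0 drops 1)

20/3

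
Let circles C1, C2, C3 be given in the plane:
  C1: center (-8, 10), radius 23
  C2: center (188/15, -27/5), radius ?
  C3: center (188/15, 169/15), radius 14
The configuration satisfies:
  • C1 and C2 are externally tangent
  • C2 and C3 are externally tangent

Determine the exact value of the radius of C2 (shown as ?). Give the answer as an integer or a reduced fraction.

1. [ext C1·C2]  r_C2² + 46r_C2 − 1168/9 = 0  ⇒  r_C2 = 8/3 (r>0 drops 1)
2. [ext C2·C3]  r_C2² + 28r_C2 − 736/9 = 0  ⇒  r_C2 = 8/3 (r>0 drops 1)

8/3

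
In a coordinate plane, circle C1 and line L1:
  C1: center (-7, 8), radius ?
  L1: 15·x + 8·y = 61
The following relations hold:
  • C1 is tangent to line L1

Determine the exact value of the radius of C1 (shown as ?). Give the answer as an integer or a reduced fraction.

6

1. [C1‖L1]  r_C1² − 36 = 0  ⇒  r_C1 = 6 (r>0 drops 1)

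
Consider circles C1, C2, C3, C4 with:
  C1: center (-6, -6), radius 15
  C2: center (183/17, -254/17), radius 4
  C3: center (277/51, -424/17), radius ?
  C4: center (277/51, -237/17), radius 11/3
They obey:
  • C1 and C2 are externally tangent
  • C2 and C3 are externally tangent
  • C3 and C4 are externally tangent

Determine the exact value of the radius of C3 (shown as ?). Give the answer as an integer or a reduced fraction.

22/3

1. [ext C2·C3]  r_C3² + 8r_C3 − 1012/9 = 0  ⇒  r_C3 = 22/3 (r>0 drops 1)
2. [ext C3·C4]  r_C3² + (22/3)r_C3 − 968/9 = 0  ⇒  r_C3 = 22/3 (r>0 drops 1)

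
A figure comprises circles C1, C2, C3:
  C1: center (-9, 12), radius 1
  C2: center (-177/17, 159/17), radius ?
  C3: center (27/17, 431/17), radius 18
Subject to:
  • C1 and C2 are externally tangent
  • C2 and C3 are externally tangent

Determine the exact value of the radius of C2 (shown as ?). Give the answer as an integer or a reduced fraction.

1. [ext C1·C2]  r_C2² + 2r_C2 − 8 = 0  ⇒  r_C2 = 2 (r>0 drops 1)
2. [ext C2·C3]  r_C2² + 36r_C2 − 76 = 0  ⇒  r_C2 = 2 (r>0 drops 1)

2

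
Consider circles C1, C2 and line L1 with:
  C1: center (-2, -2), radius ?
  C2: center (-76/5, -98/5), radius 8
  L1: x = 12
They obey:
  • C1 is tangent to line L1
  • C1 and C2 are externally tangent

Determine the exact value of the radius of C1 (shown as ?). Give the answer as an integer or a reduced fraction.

1. [C1‖L1]  r_C1² − 196 = 0  ⇒  r_C1 = 14 (r>0 drops 1)
2. [ext C1·C2]  r_C1² + 16r_C1 − 420 = 0  ⇒  r_C1 = 14 (r>0 drops 1)

14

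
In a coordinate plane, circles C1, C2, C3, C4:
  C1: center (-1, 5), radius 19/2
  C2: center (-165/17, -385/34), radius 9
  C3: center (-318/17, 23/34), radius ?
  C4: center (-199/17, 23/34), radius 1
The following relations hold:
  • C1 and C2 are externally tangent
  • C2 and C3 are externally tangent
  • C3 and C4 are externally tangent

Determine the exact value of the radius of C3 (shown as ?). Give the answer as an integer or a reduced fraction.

6

1. [ext C2·C3]  r_C3² + 18r_C3 − 144 = 0  ⇒  r_C3 = 6 (r>0 drops 1)
2. [ext C3·C4]  r_C3² + 2r_C3 − 48 = 0  ⇒  r_C3 = 6 (r>0 drops 1)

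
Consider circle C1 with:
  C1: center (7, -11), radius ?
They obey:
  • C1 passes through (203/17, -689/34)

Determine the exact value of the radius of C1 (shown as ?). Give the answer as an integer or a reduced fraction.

21/2

1. [C1∋P]  r_C1² − 441/4 = 0  ⇒  r_C1 = 21/2 (r>0 drops 1)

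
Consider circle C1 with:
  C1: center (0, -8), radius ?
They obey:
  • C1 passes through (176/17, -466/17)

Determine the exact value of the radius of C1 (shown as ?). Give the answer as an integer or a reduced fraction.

1. [C1∋P]  r_C1² − 484 = 0  ⇒  r_C1 = 22 (r>0 drops 1)

22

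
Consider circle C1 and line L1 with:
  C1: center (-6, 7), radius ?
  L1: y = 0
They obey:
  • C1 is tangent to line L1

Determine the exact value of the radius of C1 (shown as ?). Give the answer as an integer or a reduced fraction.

1. [C1‖L1]  r_C1² − 49 = 0  ⇒  r_C1 = 7 (r>0 drops 1)

7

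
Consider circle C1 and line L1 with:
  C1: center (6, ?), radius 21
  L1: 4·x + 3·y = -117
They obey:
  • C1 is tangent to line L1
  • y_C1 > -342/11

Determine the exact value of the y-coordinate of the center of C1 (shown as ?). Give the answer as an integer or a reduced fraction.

1. [C1‖L1]  y_C1² + 94y_C1 + 984 = 0  ⇒  y_C1 = -82 or -12
2. given y_C1 > -342/11: keep -12

-12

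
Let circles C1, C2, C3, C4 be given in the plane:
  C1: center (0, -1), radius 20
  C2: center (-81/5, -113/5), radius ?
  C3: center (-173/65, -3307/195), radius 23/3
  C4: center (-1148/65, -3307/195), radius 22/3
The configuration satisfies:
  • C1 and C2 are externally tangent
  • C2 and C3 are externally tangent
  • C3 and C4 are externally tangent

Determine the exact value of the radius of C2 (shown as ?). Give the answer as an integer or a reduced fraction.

7

1. [ext C1·C2]  r_C2² + 40r_C2 − 329 = 0  ⇒  r_C2 = 7 (r>0 drops 1)
2. [ext C2·C3]  r_C2² + (46/3)r_C2 − 469/3 = 0  ⇒  r_C2 = 7 (r>0 drops 1)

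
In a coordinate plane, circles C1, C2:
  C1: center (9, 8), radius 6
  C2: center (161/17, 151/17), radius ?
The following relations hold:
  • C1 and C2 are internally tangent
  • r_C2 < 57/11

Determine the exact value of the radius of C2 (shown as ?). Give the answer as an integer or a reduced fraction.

1. [int C1,C2]  r_C2² − 12r_C2 + 35 = 0  ⇒  r_C2 = 5 or 7
2. given r_C2 < 57/11: keep 5

5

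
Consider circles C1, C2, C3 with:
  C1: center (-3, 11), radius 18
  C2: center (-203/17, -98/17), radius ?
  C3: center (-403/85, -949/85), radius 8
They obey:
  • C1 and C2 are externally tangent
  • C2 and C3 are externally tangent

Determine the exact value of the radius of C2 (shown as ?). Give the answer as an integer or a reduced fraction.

1

1. [ext C1·C2]  r_C2² + 36r_C2 − 37 = 0  ⇒  r_C2 = 1 (r>0 drops 1)
2. [ext C2·C3]  r_C2² + 16r_C2 − 17 = 0  ⇒  r_C2 = 1 (r>0 drops 1)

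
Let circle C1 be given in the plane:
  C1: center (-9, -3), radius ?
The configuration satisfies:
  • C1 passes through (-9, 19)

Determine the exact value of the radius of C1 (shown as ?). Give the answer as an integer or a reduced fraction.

22

1. [C1∋P]  r_C1² − 484 = 0  ⇒  r_C1 = 22 (r>0 drops 1)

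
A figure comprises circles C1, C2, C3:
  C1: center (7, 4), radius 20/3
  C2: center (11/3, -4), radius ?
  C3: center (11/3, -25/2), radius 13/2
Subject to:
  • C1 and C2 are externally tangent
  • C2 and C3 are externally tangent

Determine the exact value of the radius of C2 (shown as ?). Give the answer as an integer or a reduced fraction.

2

1. [ext C1·C2]  r_C2² + (40/3)r_C2 − 92/3 = 0  ⇒  r_C2 = 2 (r>0 drops 1)
2. [ext C2·C3]  r_C2² + 13r_C2 − 30 = 0  ⇒  r_C2 = 2 (r>0 drops 1)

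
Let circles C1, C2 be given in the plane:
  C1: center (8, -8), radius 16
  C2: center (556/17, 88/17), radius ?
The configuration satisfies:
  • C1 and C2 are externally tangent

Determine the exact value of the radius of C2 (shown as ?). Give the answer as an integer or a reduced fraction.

12

1. [ext C1·C2]  r_C2² + 32r_C2 − 528 = 0  ⇒  r_C2 = 12 (r>0 drops 1)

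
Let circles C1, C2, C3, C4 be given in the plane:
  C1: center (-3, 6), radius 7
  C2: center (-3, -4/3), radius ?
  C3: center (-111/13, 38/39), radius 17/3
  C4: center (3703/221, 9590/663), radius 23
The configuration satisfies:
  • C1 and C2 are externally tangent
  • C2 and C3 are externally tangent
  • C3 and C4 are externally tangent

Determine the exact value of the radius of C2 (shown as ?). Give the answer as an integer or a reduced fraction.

1/3

1. [ext C1·C2]  r_C2² + 14r_C2 − 43/9 = 0  ⇒  r_C2 = 1/3 (r>0 drops 1)
2. [ext C2·C3]  r_C2² + (34/3)r_C2 − 35/9 = 0  ⇒  r_C2 = 1/3 (r>0 drops 1)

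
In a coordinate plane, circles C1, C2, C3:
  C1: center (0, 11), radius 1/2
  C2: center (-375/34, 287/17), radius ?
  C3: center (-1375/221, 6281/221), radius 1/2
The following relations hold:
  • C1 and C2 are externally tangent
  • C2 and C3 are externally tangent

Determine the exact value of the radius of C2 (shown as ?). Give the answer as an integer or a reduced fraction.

12

1. [ext C1·C2]  r_C2² + 1r_C2 − 156 = 0  ⇒  r_C2 = 12 (r>0 drops 1)
2. [ext C2·C3]  r_C2² + 1r_C2 − 156 = 0  ⇒  r_C2 = 12 (r>0 drops 1)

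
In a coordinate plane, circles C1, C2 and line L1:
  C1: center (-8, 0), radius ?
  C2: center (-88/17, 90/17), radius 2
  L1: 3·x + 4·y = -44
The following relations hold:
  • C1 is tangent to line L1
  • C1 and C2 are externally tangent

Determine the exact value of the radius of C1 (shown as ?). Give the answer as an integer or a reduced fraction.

4

1. [C1‖L1]  r_C1² − 16 = 0  ⇒  r_C1 = 4 (r>0 drops 1)
2. [ext C1·C2]  r_C1² + 4r_C1 − 32 = 0  ⇒  r_C1 = 4 (r>0 drops 1)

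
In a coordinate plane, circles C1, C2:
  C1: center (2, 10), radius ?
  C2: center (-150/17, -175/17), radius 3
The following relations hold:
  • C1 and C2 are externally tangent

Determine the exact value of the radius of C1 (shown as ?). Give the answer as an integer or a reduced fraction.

20

1. [ext C1·C2]  r_C1² + 6r_C1 − 520 = 0  ⇒  r_C1 = 20 (r>0 drops 1)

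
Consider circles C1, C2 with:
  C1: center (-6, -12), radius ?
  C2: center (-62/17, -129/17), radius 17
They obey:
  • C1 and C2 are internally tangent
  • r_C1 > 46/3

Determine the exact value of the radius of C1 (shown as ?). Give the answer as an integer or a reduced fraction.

22

1. [int C1,C2]  r_C1² − 34r_C1 + 264 = 0  ⇒  r_C1 = 12 or 22
2. given r_C1 > 46/3: keep 22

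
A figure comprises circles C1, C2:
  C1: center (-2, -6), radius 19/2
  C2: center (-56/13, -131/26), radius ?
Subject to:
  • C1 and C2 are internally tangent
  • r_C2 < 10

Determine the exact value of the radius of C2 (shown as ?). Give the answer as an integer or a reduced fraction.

7

1. [int C1,C2]  r_C2² − 19r_C2 + 84 = 0  ⇒  r_C2 = 7 or 12
2. given r_C2 < 10: keep 7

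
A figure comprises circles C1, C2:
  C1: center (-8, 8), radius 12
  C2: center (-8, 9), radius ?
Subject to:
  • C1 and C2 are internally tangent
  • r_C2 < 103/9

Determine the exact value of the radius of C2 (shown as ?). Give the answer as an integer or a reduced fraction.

1. [int C1,C2]  r_C2² − 24r_C2 + 143 = 0  ⇒  r_C2 = 11 or 13
2. given r_C2 < 103/9: keep 11

11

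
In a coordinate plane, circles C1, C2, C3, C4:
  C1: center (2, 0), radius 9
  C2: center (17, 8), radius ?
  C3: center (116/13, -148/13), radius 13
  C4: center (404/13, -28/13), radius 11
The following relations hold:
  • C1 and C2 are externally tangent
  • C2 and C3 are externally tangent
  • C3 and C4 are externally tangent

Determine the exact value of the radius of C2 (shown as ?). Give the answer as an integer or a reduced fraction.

8

1. [ext C1·C2]  r_C2² + 18r_C2 − 208 = 0  ⇒  r_C2 = 8 (r>0 drops 1)
2. [ext C2·C3]  r_C2² + 26r_C2 − 272 = 0  ⇒  r_C2 = 8 (r>0 drops 1)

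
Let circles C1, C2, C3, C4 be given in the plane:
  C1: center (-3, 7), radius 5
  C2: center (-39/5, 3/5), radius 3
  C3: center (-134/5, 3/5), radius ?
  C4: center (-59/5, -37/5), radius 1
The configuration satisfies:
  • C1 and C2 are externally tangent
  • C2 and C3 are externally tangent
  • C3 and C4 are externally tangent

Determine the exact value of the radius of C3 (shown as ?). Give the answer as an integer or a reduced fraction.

1. [ext C2·C3]  r_C3² + 6r_C3 − 352 = 0  ⇒  r_C3 = 16 (r>0 drops 1)
2. [ext C3·C4]  r_C3² + 2r_C3 − 288 = 0  ⇒  r_C3 = 16 (r>0 drops 1)

16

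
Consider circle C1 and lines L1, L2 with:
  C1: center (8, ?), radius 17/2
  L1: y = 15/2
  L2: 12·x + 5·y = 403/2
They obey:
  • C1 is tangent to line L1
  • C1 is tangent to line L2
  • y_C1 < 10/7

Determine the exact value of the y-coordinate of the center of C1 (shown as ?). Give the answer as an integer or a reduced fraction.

-1

1. [C1‖L1]  y_C1² − 15y_C1 − 16 = 0  ⇒  y_C1 = -1 or 16
2. [C1‖L2]  y_C1² − (211/5)y_C1 − 216/5 = 0  ⇒  y_C1 = -1 or 216/5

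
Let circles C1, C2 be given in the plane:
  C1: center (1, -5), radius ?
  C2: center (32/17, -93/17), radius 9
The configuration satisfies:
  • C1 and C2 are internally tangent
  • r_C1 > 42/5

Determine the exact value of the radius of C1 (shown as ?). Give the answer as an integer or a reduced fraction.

1. [int C1,C2]  r_C1² − 18r_C1 + 80 = 0  ⇒  r_C1 = 8 or 10
2. given r_C1 > 42/5: keep 10

10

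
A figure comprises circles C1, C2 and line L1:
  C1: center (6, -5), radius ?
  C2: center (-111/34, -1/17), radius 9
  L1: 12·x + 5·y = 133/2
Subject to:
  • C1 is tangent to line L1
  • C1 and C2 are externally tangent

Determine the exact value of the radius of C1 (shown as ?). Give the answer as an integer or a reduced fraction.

1. [C1‖L1]  r_C1² − 9/4 = 0  ⇒  r_C1 = 3/2 (r>0 drops 1)
2. [ext C1·C2]  r_C1² + 18r_C1 − 117/4 = 0  ⇒  r_C1 = 3/2 (r>0 drops 1)

3/2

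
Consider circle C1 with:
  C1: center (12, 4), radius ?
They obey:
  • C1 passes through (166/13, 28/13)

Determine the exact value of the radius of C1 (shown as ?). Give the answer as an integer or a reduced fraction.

1. [C1∋P]  r_C1² − 4 = 0  ⇒  r_C1 = 2 (r>0 drops 1)

2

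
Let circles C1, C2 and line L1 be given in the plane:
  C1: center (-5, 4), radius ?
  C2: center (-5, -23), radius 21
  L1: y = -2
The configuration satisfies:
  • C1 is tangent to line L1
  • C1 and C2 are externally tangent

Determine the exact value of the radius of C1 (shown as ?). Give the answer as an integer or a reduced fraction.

6

1. [C1‖L1]  r_C1² − 36 = 0  ⇒  r_C1 = 6 (r>0 drops 1)
2. [ext C1·C2]  r_C1² + 42r_C1 − 288 = 0  ⇒  r_C1 = 6 (r>0 drops 1)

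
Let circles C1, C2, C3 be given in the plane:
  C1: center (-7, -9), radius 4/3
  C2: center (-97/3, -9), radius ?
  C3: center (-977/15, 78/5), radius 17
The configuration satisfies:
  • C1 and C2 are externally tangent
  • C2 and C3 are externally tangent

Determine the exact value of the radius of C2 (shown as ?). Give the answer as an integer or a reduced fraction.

1. [ext C1·C2]  r_C2² + (8/3)r_C2 − 640 = 0  ⇒  r_C2 = 24 (r>0 drops 1)
2. [ext C2·C3]  r_C2² + 34r_C2 − 1392 = 0  ⇒  r_C2 = 24 (r>0 drops 1)

24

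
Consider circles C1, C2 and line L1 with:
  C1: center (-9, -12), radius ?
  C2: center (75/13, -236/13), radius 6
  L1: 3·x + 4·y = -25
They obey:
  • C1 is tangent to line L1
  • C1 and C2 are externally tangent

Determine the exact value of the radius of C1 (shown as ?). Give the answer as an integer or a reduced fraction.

1. [C1‖L1]  r_C1² − 100 = 0  ⇒  r_C1 = 10 (r>0 drops 1)
2. [ext C1·C2]  r_C1² + 12r_C1 − 220 = 0  ⇒  r_C1 = 10 (r>0 drops 1)

10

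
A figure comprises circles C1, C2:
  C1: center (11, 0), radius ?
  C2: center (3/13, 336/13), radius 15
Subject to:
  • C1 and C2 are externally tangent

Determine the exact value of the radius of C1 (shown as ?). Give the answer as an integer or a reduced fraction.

1. [ext C1·C2]  r_C1² + 30r_C1 − 559 = 0  ⇒  r_C1 = 13 (r>0 drops 1)

13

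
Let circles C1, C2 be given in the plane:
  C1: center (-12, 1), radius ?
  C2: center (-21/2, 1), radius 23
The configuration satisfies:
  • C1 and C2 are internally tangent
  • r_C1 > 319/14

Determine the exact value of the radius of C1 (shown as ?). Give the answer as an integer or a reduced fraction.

1. [int C1,C2]  r_C1² − 46r_C1 + 2107/4 = 0  ⇒  r_C1 = 43/2 or 49/2
2. given r_C1 > 319/14: keep 49/2

49/2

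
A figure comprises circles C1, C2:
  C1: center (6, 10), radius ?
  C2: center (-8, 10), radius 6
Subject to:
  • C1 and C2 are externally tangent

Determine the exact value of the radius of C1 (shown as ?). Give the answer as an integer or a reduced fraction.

1. [ext C1·C2]  r_C1² + 12r_C1 − 160 = 0  ⇒  r_C1 = 8 (r>0 drops 1)

8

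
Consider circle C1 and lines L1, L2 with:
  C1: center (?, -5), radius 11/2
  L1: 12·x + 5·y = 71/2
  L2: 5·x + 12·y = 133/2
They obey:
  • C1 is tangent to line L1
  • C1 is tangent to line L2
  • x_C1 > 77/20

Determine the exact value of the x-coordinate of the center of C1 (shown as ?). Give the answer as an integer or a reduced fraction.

11

1. [C1‖L1]  x_C1² − (121/12)x_C1 − 121/12 = 0  ⇒  x_C1 = -11/12 or 11
2. [C1‖L2]  x_C1² − (253/5)x_C1 + 2178/5 = 0  ⇒  x_C1 = 11 or 198/5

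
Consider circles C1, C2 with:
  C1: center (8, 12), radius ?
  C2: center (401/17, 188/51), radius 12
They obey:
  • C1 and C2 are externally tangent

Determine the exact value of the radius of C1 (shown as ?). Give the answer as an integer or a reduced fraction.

17/3

1. [ext C1·C2]  r_C1² + 24r_C1 − 1513/9 = 0  ⇒  r_C1 = 17/3 (r>0 drops 1)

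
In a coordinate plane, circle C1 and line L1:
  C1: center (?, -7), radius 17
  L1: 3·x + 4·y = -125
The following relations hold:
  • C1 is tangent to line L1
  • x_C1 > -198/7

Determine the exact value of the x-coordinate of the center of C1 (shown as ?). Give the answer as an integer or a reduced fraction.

-4

1. [C1‖L1]  x_C1² + (194/3)x_C1 + 728/3 = 0  ⇒  x_C1 = -182/3 or -4
2. given x_C1 > -198/7: keep -4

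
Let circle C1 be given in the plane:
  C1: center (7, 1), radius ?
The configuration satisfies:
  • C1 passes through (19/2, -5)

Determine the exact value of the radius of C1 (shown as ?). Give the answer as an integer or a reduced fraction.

1. [C1∋P]  r_C1² − 169/4 = 0  ⇒  r_C1 = 13/2 (r>0 drops 1)

13/2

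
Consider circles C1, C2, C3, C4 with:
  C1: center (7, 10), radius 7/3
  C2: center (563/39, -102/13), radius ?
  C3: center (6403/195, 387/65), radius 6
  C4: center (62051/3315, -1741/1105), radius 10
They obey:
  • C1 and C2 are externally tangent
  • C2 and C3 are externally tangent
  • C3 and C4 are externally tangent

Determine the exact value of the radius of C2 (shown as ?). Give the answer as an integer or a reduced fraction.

1. [ext C1·C2]  r_C2² + (14/3)r_C2 − 1105/3 = 0  ⇒  r_C2 = 17 (r>0 drops 1)
2. [ext C2·C3]  r_C2² + 12r_C2 − 493 = 0  ⇒  r_C2 = 17 (r>0 drops 1)

17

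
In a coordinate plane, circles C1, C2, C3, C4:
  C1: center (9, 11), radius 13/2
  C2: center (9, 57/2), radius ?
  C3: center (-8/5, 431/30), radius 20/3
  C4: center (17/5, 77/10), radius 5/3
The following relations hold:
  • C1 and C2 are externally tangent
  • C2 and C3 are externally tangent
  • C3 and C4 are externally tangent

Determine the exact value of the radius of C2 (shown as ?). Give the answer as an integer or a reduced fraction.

11

1. [ext C1·C2]  r_C2² + 13r_C2 − 264 = 0  ⇒  r_C2 = 11 (r>0 drops 1)
2. [ext C2·C3]  r_C2² + (40/3)r_C2 − 803/3 = 0  ⇒  r_C2 = 11 (r>0 drops 1)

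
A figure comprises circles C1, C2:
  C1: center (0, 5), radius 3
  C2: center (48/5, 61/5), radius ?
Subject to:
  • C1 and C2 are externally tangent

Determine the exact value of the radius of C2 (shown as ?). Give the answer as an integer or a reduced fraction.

1. [ext C1·C2]  r_C2² + 6r_C2 − 135 = 0  ⇒  r_C2 = 9 (r>0 drops 1)

9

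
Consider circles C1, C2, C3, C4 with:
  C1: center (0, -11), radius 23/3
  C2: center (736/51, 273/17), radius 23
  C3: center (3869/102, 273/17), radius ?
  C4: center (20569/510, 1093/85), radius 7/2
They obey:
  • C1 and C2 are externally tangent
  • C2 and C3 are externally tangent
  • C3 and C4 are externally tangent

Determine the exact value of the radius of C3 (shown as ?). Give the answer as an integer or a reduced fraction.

1. [ext C2·C3]  r_C3² + 46r_C3 − 93/4 = 0  ⇒  r_C3 = 1/2 (r>0 drops 1)
2. [ext C3·C4]  r_C3² + 7r_C3 − 15/4 = 0  ⇒  r_C3 = 1/2 (r>0 drops 1)

1/2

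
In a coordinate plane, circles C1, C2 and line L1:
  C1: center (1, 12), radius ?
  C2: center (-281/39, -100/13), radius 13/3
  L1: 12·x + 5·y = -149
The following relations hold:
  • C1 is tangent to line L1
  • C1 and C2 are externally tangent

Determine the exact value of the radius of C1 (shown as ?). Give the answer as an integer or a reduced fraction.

17

1. [C1‖L1]  r_C1² − 289 = 0  ⇒  r_C1 = 17 (r>0 drops 1)
2. [ext C1·C2]  r_C1² + (26/3)r_C1 − 1309/3 = 0  ⇒  r_C1 = 17 (r>0 drops 1)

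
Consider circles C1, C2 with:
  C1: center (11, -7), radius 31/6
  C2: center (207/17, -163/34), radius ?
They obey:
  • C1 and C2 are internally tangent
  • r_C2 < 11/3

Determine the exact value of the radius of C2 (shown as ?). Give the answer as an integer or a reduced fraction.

1. [int C1,C2]  r_C2² − (31/3)r_C2 + 184/9 = 0  ⇒  r_C2 = 8/3 or 23/3
2. given r_C2 < 11/3: keep 8/3

8/3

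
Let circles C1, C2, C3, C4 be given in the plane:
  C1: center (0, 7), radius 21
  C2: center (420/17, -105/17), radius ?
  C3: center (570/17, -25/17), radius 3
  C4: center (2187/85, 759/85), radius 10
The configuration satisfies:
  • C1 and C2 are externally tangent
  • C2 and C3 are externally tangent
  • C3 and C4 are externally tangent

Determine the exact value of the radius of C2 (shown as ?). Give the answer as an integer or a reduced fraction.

7

1. [ext C1·C2]  r_C2² + 42r_C2 − 343 = 0  ⇒  r_C2 = 7 (r>0 drops 1)
2. [ext C2·C3]  r_C2² + 6r_C2 − 91 = 0  ⇒  r_C2 = 7 (r>0 drops 1)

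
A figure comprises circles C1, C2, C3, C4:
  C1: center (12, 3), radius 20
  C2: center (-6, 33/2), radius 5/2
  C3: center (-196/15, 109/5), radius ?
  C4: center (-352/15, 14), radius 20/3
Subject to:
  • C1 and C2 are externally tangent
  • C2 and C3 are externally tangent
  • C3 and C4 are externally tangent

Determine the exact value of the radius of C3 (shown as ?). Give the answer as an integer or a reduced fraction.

19/3

1. [ext C2·C3]  r_C3² + 5r_C3 − 646/9 = 0  ⇒  r_C3 = 19/3 (r>0 drops 1)
2. [ext C3·C4]  r_C3² + (40/3)r_C3 − 1121/9 = 0  ⇒  r_C3 = 19/3 (r>0 drops 1)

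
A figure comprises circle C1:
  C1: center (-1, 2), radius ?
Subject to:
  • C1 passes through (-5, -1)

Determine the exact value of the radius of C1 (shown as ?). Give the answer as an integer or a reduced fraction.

5

1. [C1∋P]  r_C1² − 25 = 0  ⇒  r_C1 = 5 (r>0 drops 1)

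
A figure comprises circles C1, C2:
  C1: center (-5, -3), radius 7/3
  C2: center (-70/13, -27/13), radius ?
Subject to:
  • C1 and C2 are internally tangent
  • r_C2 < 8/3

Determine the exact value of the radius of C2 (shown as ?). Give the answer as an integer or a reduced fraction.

4/3

1. [int C1,C2]  r_C2² − (14/3)r_C2 + 40/9 = 0  ⇒  r_C2 = 4/3 or 10/3
2. given r_C2 < 8/3: keep 4/3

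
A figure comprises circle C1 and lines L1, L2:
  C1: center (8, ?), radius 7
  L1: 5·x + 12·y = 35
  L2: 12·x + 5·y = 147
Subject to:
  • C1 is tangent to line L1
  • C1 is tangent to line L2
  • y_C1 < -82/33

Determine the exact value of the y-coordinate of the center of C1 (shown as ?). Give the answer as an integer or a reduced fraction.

1. [C1‖L1]  y_C1² + (5/6)y_C1 − 172/3 = 0  ⇒  y_C1 = -8 or 43/6
2. [C1‖L2]  y_C1² − (102/5)y_C1 − 1136/5 = 0  ⇒  y_C1 = -8 or 142/5

-8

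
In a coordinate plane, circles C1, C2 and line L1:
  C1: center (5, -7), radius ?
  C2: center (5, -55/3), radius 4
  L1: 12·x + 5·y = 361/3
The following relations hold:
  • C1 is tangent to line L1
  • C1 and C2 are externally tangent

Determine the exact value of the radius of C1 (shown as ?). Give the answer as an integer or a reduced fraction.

1. [C1‖L1]  r_C1² − 484/9 = 0  ⇒  r_C1 = 22/3 (r>0 drops 1)
2. [ext C1·C2]  r_C1² + 8r_C1 − 1012/9 = 0  ⇒  r_C1 = 22/3 (r>0 drops 1)

22/3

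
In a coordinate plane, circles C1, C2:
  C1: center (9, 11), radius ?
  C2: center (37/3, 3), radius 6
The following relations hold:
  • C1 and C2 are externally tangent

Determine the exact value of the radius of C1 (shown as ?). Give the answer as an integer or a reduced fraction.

1. [ext C1·C2]  r_C1² + 12r_C1 − 352/9 = 0  ⇒  r_C1 = 8/3 (r>0 drops 1)

8/3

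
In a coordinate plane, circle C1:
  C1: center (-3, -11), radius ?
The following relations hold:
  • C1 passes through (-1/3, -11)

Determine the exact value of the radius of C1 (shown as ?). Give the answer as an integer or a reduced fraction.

1. [C1∋P]  r_C1² − 64/9 = 0  ⇒  r_C1 = 8/3 (r>0 drops 1)

8/3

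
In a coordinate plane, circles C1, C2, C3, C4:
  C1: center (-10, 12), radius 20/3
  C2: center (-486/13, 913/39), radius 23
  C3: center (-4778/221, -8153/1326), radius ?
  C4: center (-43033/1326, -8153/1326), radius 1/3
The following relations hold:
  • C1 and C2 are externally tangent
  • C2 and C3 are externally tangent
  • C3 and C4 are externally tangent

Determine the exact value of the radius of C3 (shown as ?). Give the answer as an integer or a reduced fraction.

21/2

1. [ext C2·C3]  r_C3² + 46r_C3 − 2373/4 = 0  ⇒  r_C3 = 21/2 (r>0 drops 1)
2. [ext C3·C4]  r_C3² + (2/3)r_C3 − 469/4 = 0  ⇒  r_C3 = 21/2 (r>0 drops 1)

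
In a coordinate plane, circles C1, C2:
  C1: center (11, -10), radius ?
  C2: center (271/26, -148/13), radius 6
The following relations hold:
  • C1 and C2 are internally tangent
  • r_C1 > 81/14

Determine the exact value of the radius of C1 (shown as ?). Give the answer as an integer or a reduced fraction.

1. [int C1,C2]  r_C1² − 12r_C1 + 135/4 = 0  ⇒  r_C1 = 9/2 or 15/2
2. given r_C1 > 81/14: keep 15/2

15/2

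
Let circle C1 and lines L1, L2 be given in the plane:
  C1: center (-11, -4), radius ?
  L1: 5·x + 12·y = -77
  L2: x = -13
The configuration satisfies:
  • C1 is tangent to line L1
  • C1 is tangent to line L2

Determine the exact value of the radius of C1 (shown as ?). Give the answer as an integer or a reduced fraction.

2

1. [C1‖L1]  r_C1² − 4 = 0  ⇒  r_C1 = 2 (r>0 drops 1)
2. [C1‖L2]  r_C1² − 4 = 0  ⇒  r_C1 = 2 (r>0 drops 1)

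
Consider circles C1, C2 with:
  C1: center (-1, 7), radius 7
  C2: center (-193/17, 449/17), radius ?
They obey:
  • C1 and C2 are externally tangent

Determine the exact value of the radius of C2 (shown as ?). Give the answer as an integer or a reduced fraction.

1. [ext C1·C2]  r_C2² + 14r_C2 − 435 = 0  ⇒  r_C2 = 15 (r>0 drops 1)

15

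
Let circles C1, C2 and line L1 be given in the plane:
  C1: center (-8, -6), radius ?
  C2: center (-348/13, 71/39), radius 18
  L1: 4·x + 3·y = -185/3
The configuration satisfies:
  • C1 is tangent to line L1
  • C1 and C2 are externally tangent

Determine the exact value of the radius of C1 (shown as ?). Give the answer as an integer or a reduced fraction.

1. [C1‖L1]  r_C1² − 49/9 = 0  ⇒  r_C1 = 7/3 (r>0 drops 1)
2. [ext C1·C2]  r_C1² + 36r_C1 − 805/9 = 0  ⇒  r_C1 = 7/3 (r>0 drops 1)

7/3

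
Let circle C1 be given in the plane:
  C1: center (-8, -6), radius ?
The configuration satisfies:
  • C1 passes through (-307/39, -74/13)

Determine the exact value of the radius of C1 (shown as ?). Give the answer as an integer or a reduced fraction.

1. [C1∋P]  r_C1² − 1/9 = 0  ⇒  r_C1 = 1/3 (r>0 drops 1)

1/3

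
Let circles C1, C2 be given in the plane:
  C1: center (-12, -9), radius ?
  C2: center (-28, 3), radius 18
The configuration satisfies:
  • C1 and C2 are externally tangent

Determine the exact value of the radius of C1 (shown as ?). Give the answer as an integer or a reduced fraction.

1. [ext C1·C2]  r_C1² + 36r_C1 − 76 = 0  ⇒  r_C1 = 2 (r>0 drops 1)

2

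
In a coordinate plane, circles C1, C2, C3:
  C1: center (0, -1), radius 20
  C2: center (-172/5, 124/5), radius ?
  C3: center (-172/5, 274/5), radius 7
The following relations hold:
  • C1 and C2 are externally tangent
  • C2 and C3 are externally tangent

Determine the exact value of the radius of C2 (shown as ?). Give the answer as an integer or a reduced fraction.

1. [ext C1·C2]  r_C2² + 40r_C2 − 1449 = 0  ⇒  r_C2 = 23 (r>0 drops 1)
2. [ext C2·C3]  r_C2² + 14r_C2 − 851 = 0  ⇒  r_C2 = 23 (r>0 drops 1)

23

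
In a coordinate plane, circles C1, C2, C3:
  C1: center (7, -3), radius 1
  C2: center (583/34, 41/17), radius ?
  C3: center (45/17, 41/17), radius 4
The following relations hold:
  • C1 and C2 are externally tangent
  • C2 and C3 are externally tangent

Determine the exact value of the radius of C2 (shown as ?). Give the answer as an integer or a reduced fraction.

1. [ext C1·C2]  r_C2² + 2r_C2 − 525/4 = 0  ⇒  r_C2 = 21/2 (r>0 drops 1)
2. [ext C2·C3]  r_C2² + 8r_C2 − 777/4 = 0  ⇒  r_C2 = 21/2 (r>0 drops 1)

21/2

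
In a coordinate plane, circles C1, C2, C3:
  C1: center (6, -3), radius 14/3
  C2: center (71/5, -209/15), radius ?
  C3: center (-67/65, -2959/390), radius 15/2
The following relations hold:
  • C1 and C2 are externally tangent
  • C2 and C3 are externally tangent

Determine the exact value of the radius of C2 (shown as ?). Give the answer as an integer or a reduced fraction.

9

1. [ext C1·C2]  r_C2² + (28/3)r_C2 − 165 = 0  ⇒  r_C2 = 9 (r>0 drops 1)
2. [ext C2·C3]  r_C2² + 15r_C2 − 216 = 0  ⇒  r_C2 = 9 (r>0 drops 1)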